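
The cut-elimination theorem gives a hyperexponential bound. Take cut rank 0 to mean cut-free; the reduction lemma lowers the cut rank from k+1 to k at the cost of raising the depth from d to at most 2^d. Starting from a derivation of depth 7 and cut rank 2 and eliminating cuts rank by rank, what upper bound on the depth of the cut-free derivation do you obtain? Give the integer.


Each rank reduction sends depth d to at most 2^d; cut rank r needs r reductions.
2_0(7) = 7
2_1(7) = 2^7 = 128
2_2(7) = 2^128 = 340282366920938463463374607431768211456
Cut-free depth bound = 340282366920938463463374607431768211456

340282366920938463463374607431768211456


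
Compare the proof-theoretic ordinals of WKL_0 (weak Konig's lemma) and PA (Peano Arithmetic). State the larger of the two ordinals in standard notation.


Proof-theoretic ordinal of WKL_0 (weak Konig's lemma): omega^omega
Proof-theoretic ordinal of PA (Peano Arithmetic): epsilon_0
Comparing: omega^omega < epsilon_0.
The larger ordinal is epsilon_0 (from PA (Peano Arithmetic)).

epsilon_0


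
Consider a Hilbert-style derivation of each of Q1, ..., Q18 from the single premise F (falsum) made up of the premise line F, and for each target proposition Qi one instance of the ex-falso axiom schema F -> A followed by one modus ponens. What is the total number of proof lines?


Ex falso, line by line:
- 1 premise line (F)
- 18 targets, each needing 1 axiom instance (F -> Qi) + 1 MP = 2 lines: 2 * 18 = 36
Total = 1 + 36 = 37 lines.

37


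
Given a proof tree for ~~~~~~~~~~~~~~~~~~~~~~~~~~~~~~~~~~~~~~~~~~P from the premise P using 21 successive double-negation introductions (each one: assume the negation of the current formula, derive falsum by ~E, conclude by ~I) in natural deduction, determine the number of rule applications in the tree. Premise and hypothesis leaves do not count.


Each double-negation introduction (from C infer ~~C) uses 2 inference nodes: one ~E (C and ~C give falsum) and one ~I (discharge ~C).
21 double negations = 21 * 2 = 42 inference nodes.

42


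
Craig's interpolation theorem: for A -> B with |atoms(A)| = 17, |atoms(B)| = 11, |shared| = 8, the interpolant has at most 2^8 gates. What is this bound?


Shared atoms = 8
Craig interpolant size bound = 2^8
= 256

256


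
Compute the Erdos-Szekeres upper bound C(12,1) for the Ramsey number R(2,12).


R(2,12) <= C(2+12-2, 2-1) = C(12, 1)
C(12, 1) = 12! / (1! * 11!)
= 12

12


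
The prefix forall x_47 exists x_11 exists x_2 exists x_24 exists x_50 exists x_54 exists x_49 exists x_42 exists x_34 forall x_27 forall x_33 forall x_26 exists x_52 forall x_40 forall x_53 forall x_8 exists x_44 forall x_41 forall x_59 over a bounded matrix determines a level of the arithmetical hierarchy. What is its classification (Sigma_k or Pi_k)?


Leading quantifier is forall, so the class is Pi.
Number of quantifier blocks = alternations + 1 = 6 + 1 = 7.
Classification: Pi_7

Pi_7


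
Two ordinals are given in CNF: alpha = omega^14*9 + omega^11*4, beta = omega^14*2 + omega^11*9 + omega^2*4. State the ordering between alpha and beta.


Compare term by term from highest exponent:
alpha = omega^14*9 + omega^11*4
beta = omega^14*2 + omega^11*9 + omega^2*4
Term 1: alpha has omega^14*9, beta has omega^14*2
Term 2: alpha has omega^11*4, beta has omega^11*9
Term 3: alpha has omega^0*0, beta has omega^2*4
Result: alpha > beta

alpha > beta


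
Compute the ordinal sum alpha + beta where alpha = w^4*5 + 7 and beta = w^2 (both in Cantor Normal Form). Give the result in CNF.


Ordinal addition (w^4*5 + 7) + w^2:
alpha's leading term has exponent 4 > beta's exponent 2, so it survives.
alpha's tail term has exponent 0 < beta's exponent 2, so it is absorbed by beta.
In ordinal addition, any term followed by a strictly larger-exponent term is absorbed.
Result = w^4*5 + w^2

w^4*5 + w^2


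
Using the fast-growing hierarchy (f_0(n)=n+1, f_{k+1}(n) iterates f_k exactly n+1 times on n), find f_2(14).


f_2(14) = f_1^15(14)
f_1(m) = 2m + 1.
Iterating: f_1^k(n) = 2^k*(n+1) - 1.
f_2(14) = 2^15*(14+1) - 1 = 32768*15 - 1 = 491519

491519


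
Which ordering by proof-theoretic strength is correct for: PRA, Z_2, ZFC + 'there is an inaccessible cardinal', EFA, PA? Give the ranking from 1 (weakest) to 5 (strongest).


Ordering by consistency strength:
1. EFA
2. PRA
3. PA
4. Z_2
5. ZFC + 'there is an inaccessible cardinal'


PRA=2, Z_2=4, ZFC + 'there is an inaccessible cardinal'=5, EFA=1, PA=3


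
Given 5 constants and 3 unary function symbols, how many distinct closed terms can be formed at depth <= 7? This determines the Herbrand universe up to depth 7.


Herbrand terms by depth:
Depth 0: 5 constants
Depth 1: 15 new terms (running total: 20)
Depth 2: 45 new terms (running total: 65)
Depth 3: 135 new terms (running total: 200)
Depth 4: 405 new terms (running total: 605)
Depth 5: 1215 new terms (running total: 1820)
Depth 6: 3645 new terms (running total: 5465)
Depth 7: 10935 new terms (running total: 16400)
Total distinct ground terms = 16400

16400


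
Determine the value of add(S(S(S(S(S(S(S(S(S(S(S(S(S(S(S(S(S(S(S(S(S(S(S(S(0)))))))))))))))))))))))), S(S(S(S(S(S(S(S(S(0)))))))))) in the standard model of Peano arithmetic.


add(S^24(0), S^9(0)):
S^24(0) = 24
S^9(0) = 9
24 + 9 = 33

33


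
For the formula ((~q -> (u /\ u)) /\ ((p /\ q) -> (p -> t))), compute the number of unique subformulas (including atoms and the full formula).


Formula: ((~q -> (u /\ u)) /\ ((p /\ q) -> (p -> t)))
Subformulas found:
  1. q
  2. u
  3. t
  4. p
  5. ~q
  6. (u /\ u)
  7. (p /\ q)
  8. (p -> t)
  9. (~q -> (u /\ u))
  10. ((p /\ q) -> (p -> t))
  11. ((~q -> (u /\ u)) /\ ((p /\ q) -> (p -> t)))
Total distinct subformulas = 11

11


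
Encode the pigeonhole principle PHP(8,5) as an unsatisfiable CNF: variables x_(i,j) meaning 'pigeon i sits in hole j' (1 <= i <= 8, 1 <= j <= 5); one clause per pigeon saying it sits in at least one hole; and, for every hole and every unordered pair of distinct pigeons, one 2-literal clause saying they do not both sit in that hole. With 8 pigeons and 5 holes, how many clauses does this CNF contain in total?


PHP(8,5): 8 pigeons, 5 holes, 8*5 = 40 variables.
- pigeon clauses: one per pigeon -> 8 clauses
- hole clauses: 5 holes * C(8,2) = 5 * 28 -> 140 clauses
Total clauses = 8 + 140 = 148

148


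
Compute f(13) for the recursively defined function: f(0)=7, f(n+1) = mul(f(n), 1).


f(0) = 7
f(1) = mul(f(0), 1) = mul(7, 1) = 7
f(2) = mul(f(1), 1) = mul(7, 1) = 7
f(3) = mul(f(2), 1) = mul(7, 1) = 7
f(4) = mul(f(3), 1) = mul(7, 1) = 7
f(5) = mul(f(4), 1) = mul(7, 1) = 7
f(6) = mul(f(5), 1) = mul(7, 1) = 7
f(7) = mul(f(6), 1) = mul(7, 1) = 7
f(8) = mul(f(7), 1) = mul(7, 1) = 7
f(9) = mul(f(8), 1) = mul(7, 1) = 7
f(10) = mul(f(9), 1) = mul(7, 1) = 7
f(11) = mul(f(10), 1) = mul(7, 1) = 7
f(12) = mul(f(11), 1) = mul(7, 1) = 7
f(13) = mul(f(12), 1) = mul(7, 1) = 7


7


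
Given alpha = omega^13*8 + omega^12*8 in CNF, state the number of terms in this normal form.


CNF: omega^13*8 + omega^12*8
Count the summands separated by '+':
  term 1: omega^13*8
  term 2: omega^12*8
Total terms = 2

2


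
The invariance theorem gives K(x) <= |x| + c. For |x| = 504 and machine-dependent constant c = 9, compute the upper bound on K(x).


K(x) <= |x| + c = 504 + 9 = 513

513


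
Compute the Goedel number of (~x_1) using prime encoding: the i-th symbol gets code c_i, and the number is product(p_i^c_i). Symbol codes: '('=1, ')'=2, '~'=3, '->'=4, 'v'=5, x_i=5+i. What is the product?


Formula: (~x_1)
Symbol codes: [1, 3, 6, 2]
Primes: [2, 3, 5, 7]
p_1^1 = 2^1 = 2
p_2^3 = 3^3 = 27
p_3^6 = 5^6 = 15625
p_4^2 = 7^2 = 49
Product = 41343750

41343750


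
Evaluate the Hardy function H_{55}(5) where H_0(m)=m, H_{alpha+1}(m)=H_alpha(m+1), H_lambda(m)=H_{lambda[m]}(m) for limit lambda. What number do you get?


H_55(5):
For finite ordinals k, H_k(n) = n + k (each successor step adds 1).
H_55(5) = 5 + 55 = 60

60


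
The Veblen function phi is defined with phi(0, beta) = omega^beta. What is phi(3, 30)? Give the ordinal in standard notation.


phi(3, 30):
phi(3, beta) = eta_beta (the beta-th eta number, fixed point of zeta).
phi(3, 30) = eta_30

eta_30


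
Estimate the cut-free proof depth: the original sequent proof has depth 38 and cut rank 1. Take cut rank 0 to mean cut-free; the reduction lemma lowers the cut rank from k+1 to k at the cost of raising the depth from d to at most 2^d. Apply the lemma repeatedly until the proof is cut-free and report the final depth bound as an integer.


Each rank reduction sends depth d to at most 2^d; cut rank r needs r reductions.
2_0(38) = 38
2_1(38) = 2^38 = 274877906944
Cut-free depth bound = 274877906944

274877906944


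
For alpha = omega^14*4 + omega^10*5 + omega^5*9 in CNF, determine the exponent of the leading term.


CNF: omega^14*4 + omega^10*5 + omega^5*9
The leading term is omega^14*4, which has exponent 14.

14


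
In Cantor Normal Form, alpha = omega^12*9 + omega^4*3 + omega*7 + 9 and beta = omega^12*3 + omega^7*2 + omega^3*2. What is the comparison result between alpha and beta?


Compare term by term from highest exponent:
alpha = omega^12*9 + omega^4*3 + omega*7 + 9
beta = omega^12*3 + omega^7*2 + omega^3*2
Term 1: alpha has omega^12*9, beta has omega^12*3
Term 2: alpha has omega^4*3, beta has omega^7*2
Term 3: alpha has omega^1*7, beta has omega^3*2
Term 4: alpha has omega^0*9, beta has omega^0*0
Result: alpha > beta

alpha > beta


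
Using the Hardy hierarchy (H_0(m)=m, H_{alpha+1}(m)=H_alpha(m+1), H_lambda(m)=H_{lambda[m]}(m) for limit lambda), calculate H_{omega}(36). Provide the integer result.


H_{omega}(36):
H_omega(m) = H_m(m) = m + m = 2m.
Result = 2 * 36 = 72

72


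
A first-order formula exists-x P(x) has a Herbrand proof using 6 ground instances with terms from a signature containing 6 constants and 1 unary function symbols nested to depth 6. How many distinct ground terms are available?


Herbrand terms by depth:
Depth 0: 6 constants
Depth 1: 6 new terms (running total: 12)
Depth 2: 6 new terms (running total: 18)
Depth 3: 6 new terms (running total: 24)
Depth 4: 6 new terms (running total: 30)
Depth 5: 6 new terms (running total: 36)
Depth 6: 6 new terms (running total: 42)
Total distinct ground terms = 42

42


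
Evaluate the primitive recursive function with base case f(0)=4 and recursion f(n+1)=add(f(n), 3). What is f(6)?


f(0) = 4
f(1) = add(f(0), 3) = add(4, 3) = 7
f(2) = add(f(1), 3) = add(7, 3) = 10
f(3) = add(f(2), 3) = add(10, 3) = 13
f(4) = add(f(3), 3) = add(13, 3) = 16
f(5) = add(f(4), 3) = add(16, 3) = 19
f(6) = add(f(5), 3) = add(19, 3) = 22


22


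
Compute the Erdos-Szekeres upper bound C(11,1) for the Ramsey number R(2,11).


R(2,11) <= C(2+11-2, 2-1) = C(11, 1)
C(11, 1) = 11! / (1! * 10!)
= 11

11


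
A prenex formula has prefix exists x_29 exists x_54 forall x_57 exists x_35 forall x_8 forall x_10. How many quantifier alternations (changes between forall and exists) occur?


Walk the prefix and count type changes:
  position 1: exists -> exists
  position 2: exists -> forall <-- alternation
  position 3: forall -> exists <-- alternation
  position 4: exists -> forall <-- alternation
  position 5: forall -> forall
Total alternations = 3

3


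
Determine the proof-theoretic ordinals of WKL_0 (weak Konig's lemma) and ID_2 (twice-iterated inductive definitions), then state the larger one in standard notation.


Proof-theoretic ordinal of WKL_0 (weak Konig's lemma): omega^omega
Proof-theoretic ordinal of ID_2 (twice-iterated inductive definitions): psi_0(epsilon_{Omega_2+1})
Comparing: omega^omega < psi_0(epsilon_{Omega_2+1}).
The larger ordinal is psi_0(epsilon_{Omega_2+1}) (from ID_2 (twice-iterated inductive definitions)).

psi_0(epsilon_{Omega_2+1})


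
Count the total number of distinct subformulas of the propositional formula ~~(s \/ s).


Formula: ~~(s \/ s)
Subformulas found:
  1. s
  2. (s \/ s)
  3. ~(s \/ s)
  4. ~~(s \/ s)
Total distinct subformulas = 4

4


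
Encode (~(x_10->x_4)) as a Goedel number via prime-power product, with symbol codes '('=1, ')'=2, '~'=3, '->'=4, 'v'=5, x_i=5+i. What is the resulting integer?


Formula: (~(x_10->x_4))
Symbol codes: [1, 3, 1, 15, 4, 9, 2, 2]
Primes: [2, 3, 5, 7, 11, 13, 17, 19]
p_1^1 = 2^1 = 2
p_2^3 = 3^3 = 27
p_3^1 = 5^1 = 5
p_4^15 = 7^15 = 4747561509943
p_5^4 = 11^4 = 14641
p_6^9 = 13^9 = 10604499373
p_7^2 = 17^2 = 289
p_8^2 = 19^2 = 361
Product = 20763488440564998124273880164732170

20763488440564998124273880164732170


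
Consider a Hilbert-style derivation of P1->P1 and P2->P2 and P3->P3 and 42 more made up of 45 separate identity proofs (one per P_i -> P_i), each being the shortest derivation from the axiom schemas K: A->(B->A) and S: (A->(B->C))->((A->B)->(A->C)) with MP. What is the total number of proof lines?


The shortest proof of A->A from K and S in the Hilbert calculus has exactly 5 lines:
(1) K instance A->((A->A)->A), (2) S instance, (3) MP on 1,2, (4) K instance A->(A->A), (5) MP on 3,4.
For 45 independent identities: 45 * 5 = 225 lines total.

225


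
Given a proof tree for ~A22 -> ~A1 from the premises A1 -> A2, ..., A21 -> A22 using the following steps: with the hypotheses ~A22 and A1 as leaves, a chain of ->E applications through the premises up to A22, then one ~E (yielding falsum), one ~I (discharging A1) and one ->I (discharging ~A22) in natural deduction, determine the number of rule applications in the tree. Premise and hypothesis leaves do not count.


From hypothesis A1, 21 ->E steps along the 21 premises yield A22.
~E with hypothesis ~A22 gives falsum (1 node); ~I discharging A1 gives ~A1 (1 node); ->I discharging ~A22 gives the goal (1 node).
Total = 21 + 3 = 24 inference nodes.

24


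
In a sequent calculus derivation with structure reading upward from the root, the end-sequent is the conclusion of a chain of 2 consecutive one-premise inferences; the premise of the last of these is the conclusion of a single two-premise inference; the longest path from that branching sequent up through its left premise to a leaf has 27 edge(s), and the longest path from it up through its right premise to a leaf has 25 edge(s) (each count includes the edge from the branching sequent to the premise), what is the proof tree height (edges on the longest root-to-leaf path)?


Longest path through the left premise: 27 edges (measured from the branching sequent)
Longest path through the right premise: 25 edges
Height of the subtree rooted at the branching sequent: max(27, 25) = 27
The branching sequent sits 2 edges above the root (the chain of one-premise inferences), so height = 27 + 2 = 29

29


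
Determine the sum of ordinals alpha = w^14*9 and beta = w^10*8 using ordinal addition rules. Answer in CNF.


Ordinal addition w^14*9 + w^10*8:
Leading exponent of alpha (14) > leading exponent of beta (10).
Since alpha's term has higher exponent than beta's leading term,
the sum is simply alpha followed by beta.
Result = w^14*9 + w^10*8

w^14*9 + w^10*8


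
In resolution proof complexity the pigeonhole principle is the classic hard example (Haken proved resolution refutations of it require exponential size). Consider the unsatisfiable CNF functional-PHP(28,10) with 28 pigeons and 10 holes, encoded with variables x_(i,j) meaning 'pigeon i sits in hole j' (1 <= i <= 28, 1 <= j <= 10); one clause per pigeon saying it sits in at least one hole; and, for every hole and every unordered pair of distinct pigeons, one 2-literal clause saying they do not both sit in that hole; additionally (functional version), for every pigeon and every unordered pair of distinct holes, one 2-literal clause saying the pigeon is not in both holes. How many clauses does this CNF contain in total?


functional-PHP(28,10): 28 pigeons, 10 holes, 28*10 = 280 variables.
- pigeon clauses: one per pigeon -> 28 clauses
- hole clauses: 10 holes * C(28,2) = 10 * 378 -> 3780 clauses
- functional clauses: 28 pigeons * C(10,2) = 28 * 45 -> 1260 clauses
Total clauses = 28 + 3780 + 1260 = 5068

5068


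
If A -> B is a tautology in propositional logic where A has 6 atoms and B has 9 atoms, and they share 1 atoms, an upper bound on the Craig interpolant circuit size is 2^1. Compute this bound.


Shared atoms = 1
Craig interpolant size bound = 2^1
= 2

2


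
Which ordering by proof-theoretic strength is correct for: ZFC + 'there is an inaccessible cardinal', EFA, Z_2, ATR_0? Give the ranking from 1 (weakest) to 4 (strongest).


Ordering by consistency strength:
1. EFA
2. ATR_0
3. Z_2
4. ZFC + 'there is an inaccessible cardinal'


ZFC + 'there is an inaccessible cardinal'=4, EFA=1, Z_2=3, ATR_0=2


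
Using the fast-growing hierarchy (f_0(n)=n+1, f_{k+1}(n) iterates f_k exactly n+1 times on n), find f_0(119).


f_0(119) = 119 + 1 = 120

120


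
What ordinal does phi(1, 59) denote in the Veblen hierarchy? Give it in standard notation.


phi(1, 59):
phi(1, beta) = epsilon_beta (the beta-th epsilon number).
phi(1, 59) = epsilon_59

epsilon_59


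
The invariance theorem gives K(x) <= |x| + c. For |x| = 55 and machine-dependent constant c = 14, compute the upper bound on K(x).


K(x) <= |x| + c = 55 + 14 = 69

69


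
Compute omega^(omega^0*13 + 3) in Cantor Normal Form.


omega^(omega^0*13 + 3):
omega^0 = 1, so the exponent is 13 + 3 = 16 (finite ordinal addition).
Result = omega^16, already a single CNF term.

omega^16


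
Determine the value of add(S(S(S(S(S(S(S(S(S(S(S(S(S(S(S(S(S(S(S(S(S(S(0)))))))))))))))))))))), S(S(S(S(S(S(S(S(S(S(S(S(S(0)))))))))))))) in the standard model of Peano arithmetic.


add(S^22(0), S^13(0)):
S^22(0) = 22
S^13(0) = 13
22 + 13 = 35

35


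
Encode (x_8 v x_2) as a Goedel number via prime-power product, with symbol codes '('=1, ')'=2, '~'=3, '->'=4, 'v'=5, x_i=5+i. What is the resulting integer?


Formula: (x_8 v x_2)
Symbol codes: [1, 13, 5, 7, 2]
Primes: [2, 3, 5, 7, 11]
p_1^1 = 2^1 = 2
p_2^13 = 3^13 = 1594323
p_3^5 = 5^5 = 3125
p_4^7 = 7^7 = 823543
p_5^2 = 11^2 = 121
Product = 992951369456681250

992951369456681250


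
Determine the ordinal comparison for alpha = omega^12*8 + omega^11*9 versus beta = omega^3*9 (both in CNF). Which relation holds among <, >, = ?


Compare term by term from highest exponent:
alpha = omega^12*8 + omega^11*9
beta = omega^3*9
Term 1: alpha has omega^12*8, beta has omega^3*9
Term 2: alpha has omega^11*9, beta has omega^0*0
Result: alpha > beta

alpha > beta


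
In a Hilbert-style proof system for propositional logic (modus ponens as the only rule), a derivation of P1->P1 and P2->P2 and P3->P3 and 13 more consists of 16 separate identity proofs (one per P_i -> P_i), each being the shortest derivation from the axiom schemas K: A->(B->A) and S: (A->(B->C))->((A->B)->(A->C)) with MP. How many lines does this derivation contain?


The shortest proof of A->A from K and S in the Hilbert calculus has exactly 5 lines:
(1) K instance A->((A->A)->A), (2) S instance, (3) MP on 1,2, (4) K instance A->(A->A), (5) MP on 3,4.
For 16 independent identities: 16 * 5 = 80 lines total.

80


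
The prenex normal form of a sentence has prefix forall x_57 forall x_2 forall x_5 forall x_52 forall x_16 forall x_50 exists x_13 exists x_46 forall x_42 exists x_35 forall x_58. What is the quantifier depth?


Quantifier prefix has 11 quantifier symbols.
Quantifier depth = 11

11


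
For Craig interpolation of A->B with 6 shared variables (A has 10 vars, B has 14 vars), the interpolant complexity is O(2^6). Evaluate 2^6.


Shared atoms = 6
Craig interpolant size bound = 2^6
= 64

64


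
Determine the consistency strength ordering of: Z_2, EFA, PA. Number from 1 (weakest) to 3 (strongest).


Ordering by consistency strength:
1. EFA
2. PA
3. Z_2


Z_2=3, EFA=1, PA=2


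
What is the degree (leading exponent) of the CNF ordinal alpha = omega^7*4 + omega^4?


CNF: omega^7*4 + omega^4
The leading term is omega^7*4, which has exponent 7.

7


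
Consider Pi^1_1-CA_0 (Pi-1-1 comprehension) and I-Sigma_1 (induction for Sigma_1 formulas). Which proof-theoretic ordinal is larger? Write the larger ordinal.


Proof-theoretic ordinal of Pi^1_1-CA_0 (Pi-1-1 comprehension): psi_0(Omega_omega)
Proof-theoretic ordinal of I-Sigma_1 (induction for Sigma_1 formulas): omega^omega
Comparing: omega^omega < psi_0(Omega_omega).
The larger ordinal is psi_0(Omega_omega) (from Pi^1_1-CA_0 (Pi-1-1 comprehension)).

psi_0(Omega_omega)


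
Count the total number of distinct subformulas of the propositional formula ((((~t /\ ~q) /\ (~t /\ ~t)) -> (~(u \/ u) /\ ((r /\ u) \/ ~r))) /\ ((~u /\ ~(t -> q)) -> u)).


Formula: ((((~t /\ ~q) /\ (~t /\ ~t)) -> (~(u \/ u) /\ ((r /\ u) \/ ~r))) /\ ((~u /\ ~(t -> q)) -> u))
Subformulas found:
  1. r
  2. q
  3. u
  4. t
  5. ~t
  6. ~u
  7. ~r
  8. ~q
  9. (r /\ u)
  10. (t -> q)
  11. (u \/ u)
  12. ~(t -> q)
  13. ~(u \/ u)
  14. (~t /\ ~q)
  15. (~t /\ ~t)
  16. ((r /\ u) \/ ~r)
  17. (~u /\ ~(t -> q))
  18. ((~u /\ ~(t -> q)) -> u)
  19. ((~t /\ ~q) /\ (~t /\ ~t))
  20. (~(u \/ u) /\ ((r /\ u) \/ ~r))
  21. (((~t /\ ~q) /\ (~t /\ ~t)) -> (~(u \/ u) /\ ((r /\ u) \/ ~r)))
  22. ((((~t /\ ~q) /\ (~t /\ ~t)) -> (~(u \/ u) /\ ((r /\ u) \/ ~r))) /\ ((~u /\ ~(t -> q)) -> u))
Total distinct subformulas = 22

22


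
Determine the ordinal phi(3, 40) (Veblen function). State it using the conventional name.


phi(3, 40):
phi(3, beta) = eta_beta (the beta-th eta number, fixed point of zeta).
phi(3, 40) = eta_40

eta_40


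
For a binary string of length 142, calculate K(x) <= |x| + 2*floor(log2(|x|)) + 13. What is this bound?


floor(log2(142)) = 7
2 * 7 = 14
K(x) <= 142 + 14 + 13 = 169

169


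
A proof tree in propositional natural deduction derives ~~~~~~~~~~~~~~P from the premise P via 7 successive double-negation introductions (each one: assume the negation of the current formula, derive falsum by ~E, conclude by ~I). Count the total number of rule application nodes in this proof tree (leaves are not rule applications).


Each double-negation introduction (from C infer ~~C) uses 2 inference nodes: one ~E (C and ~C give falsum) and one ~I (discharge ~C).
7 double negations = 7 * 2 = 14 inference nodes.

14


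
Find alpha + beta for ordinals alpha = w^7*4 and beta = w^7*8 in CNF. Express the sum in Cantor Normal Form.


Ordinal addition w^7*4 + w^7*8:
Both terms have the same exponent 7.
w^e*c + w^e*d = w^e*(c+d).
Result = w^7*(4+8) = w^7*12

w^7*12


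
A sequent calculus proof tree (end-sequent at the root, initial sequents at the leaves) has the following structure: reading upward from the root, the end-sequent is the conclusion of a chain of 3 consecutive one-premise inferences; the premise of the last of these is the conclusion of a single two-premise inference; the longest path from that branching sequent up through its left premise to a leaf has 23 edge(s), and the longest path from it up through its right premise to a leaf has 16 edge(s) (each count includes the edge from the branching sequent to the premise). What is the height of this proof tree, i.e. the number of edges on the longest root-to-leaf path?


Longest path through the left premise: 23 edges (measured from the branching sequent)
Longest path through the right premise: 16 edges
Height of the subtree rooted at the branching sequent: max(23, 16) = 23
The branching sequent sits 3 edges above the root (the chain of one-premise inferences), so height = 23 + 3 = 26

26


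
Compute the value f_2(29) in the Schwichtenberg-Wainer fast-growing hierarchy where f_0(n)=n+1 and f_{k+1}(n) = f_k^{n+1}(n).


f_2(29) = f_1^30(29)
f_1(m) = 2m + 1.
Iterating: f_1^k(n) = 2^k*(n+1) - 1.
f_2(29) = 2^30*(29+1) - 1 = 1073741824*30 - 1 = 32212254719

32212254719


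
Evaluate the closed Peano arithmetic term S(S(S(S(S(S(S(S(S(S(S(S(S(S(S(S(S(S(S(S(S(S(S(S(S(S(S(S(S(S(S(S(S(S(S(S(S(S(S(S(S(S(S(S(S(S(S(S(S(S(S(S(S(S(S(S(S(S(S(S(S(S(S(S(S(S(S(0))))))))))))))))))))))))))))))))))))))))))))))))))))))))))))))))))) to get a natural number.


Counting successors applied to 0:
67 applications of S to 0 = 67

67


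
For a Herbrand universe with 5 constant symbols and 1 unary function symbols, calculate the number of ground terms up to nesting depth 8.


Herbrand terms by depth:
Depth 0: 5 constants
Depth 1: 5 new terms (running total: 10)
Depth 2: 5 new terms (running total: 15)
Depth 3: 5 new terms (running total: 20)
Depth 4: 5 new terms (running total: 25)
Depth 5: 5 new terms (running total: 30)
Depth 6: 5 new terms (running total: 35)
Depth 7: 5 new terms (running total: 40)
Depth 8: 5 new terms (running total: 45)
Total distinct ground terms = 45

45


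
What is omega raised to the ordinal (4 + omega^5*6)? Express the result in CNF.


omega^(4 + omega^5*6):
In ordinal addition a term is absorbed by a following term of strictly larger exponent: 0 < 5, so 4 + omega^5*6 = omega^5*6.
omega raised to a CNF ordinal is a single CNF term: Result = omega^(omega^5*6)

omega^(omega^5*6)


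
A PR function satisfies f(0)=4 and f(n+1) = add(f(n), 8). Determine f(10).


f(0) = 4
f(1) = add(f(0), 8) = add(4, 8) = 12
f(2) = add(f(1), 8) = add(12, 8) = 20
f(3) = add(f(2), 8) = add(20, 8) = 28
f(4) = add(f(3), 8) = add(28, 8) = 36
f(5) = add(f(4), 8) = add(36, 8) = 44
f(6) = add(f(5), 8) = add(44, 8) = 52
f(7) = add(f(6), 8) = add(52, 8) = 60
f(8) = add(f(7), 8) = add(60, 8) = 68
f(9) = add(f(8), 8) = add(68, 8) = 76
f(10) = add(f(9), 8) = add(76, 8) = 84


84


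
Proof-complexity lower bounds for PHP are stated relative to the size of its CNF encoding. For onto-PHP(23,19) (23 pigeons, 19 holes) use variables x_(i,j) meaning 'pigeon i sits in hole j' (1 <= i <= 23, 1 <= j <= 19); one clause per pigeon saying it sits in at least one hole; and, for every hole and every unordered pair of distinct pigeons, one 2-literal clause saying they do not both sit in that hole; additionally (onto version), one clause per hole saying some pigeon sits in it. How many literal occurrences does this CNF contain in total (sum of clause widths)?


onto-PHP(23,19): 23 pigeons, 19 holes, 23*19 = 437 variables.
- pigeon clauses: one per pigeon -> 23 clauses of width 19 -> 437 literals
- hole clauses: 19 holes * C(23,2) = 19 * 253 -> 4807 clauses of width 2 -> 9614 literals
- onto clauses: one per hole -> 19 clauses of width 23 -> 437 literals
Total literal occurrences = 437 + 9614 + 437 = 10488

10488


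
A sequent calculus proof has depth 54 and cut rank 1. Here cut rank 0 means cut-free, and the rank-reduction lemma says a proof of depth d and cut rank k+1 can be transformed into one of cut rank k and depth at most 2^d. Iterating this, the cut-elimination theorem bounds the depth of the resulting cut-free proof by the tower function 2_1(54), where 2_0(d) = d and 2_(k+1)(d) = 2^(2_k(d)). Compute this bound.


Each rank reduction sends depth d to at most 2^d; cut rank r needs r reductions.
2_0(54) = 54
2_1(54) = 2^54 = 18014398509481984
Cut-free depth bound = 18014398509481984

18014398509481984


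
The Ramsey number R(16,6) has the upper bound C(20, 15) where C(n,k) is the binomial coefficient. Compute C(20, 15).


R(16,6) <= C(16+6-2, 16-1) = C(20, 15)
C(20, 15) = 20! / (15! * 5!)
= 15504

15504


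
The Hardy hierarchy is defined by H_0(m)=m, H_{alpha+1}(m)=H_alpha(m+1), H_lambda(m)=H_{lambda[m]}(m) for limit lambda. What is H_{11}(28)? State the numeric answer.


H_11(28):
For finite ordinals k, H_k(n) = n + k (each successor step adds 1).
H_11(28) = 28 + 11 = 39

39


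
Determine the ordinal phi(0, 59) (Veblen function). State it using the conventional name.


phi(0, 59):
phi(0, beta) = omega^beta by definition.
phi(0, 59) = omega^59

omega^59


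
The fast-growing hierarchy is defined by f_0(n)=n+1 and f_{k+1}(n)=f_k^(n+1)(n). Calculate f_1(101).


f_1(101) = f_0^102(101)
f_0 adds 1 each time, applied 102 times.
f_1(101) = 101 + 102 = 203

203


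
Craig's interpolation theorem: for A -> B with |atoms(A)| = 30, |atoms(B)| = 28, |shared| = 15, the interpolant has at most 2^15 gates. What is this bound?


Shared atoms = 15
Craig interpolant size bound = 2^15
= 32768

32768


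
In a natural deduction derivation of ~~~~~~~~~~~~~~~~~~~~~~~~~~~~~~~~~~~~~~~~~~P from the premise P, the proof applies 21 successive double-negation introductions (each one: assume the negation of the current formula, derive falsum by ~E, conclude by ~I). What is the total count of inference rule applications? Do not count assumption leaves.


Each double-negation introduction (from C infer ~~C) uses 2 inference nodes: one ~E (C and ~C give falsum) and one ~I (discharge ~C).
21 double negations = 21 * 2 = 42 inference nodes.

42


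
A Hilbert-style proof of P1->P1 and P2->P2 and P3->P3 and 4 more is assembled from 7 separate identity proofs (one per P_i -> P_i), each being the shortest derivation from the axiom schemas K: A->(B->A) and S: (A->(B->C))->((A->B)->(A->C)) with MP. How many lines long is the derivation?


The shortest proof of A->A from K and S in the Hilbert calculus has exactly 5 lines:
(1) K instance A->((A->A)->A), (2) S instance, (3) MP on 1,2, (4) K instance A->(A->A), (5) MP on 3,4.
For 7 independent identities: 7 * 5 = 35 lines total.

35


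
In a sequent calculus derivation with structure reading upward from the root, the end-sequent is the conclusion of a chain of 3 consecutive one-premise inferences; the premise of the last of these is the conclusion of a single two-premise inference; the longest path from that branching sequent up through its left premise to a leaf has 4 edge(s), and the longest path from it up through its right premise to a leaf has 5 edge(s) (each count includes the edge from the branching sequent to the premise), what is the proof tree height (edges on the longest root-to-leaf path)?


Longest path through the left premise: 4 edges (measured from the branching sequent)
Longest path through the right premise: 5 edges
Height of the subtree rooted at the branching sequent: max(4, 5) = 5
The branching sequent sits 3 edges above the root (the chain of one-premise inferences), so height = 5 + 3 = 8

8


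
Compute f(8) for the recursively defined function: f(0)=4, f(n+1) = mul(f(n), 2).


f(0) = 4
f(1) = mul(f(0), 2) = mul(4, 2) = 8
f(2) = mul(f(1), 2) = mul(8, 2) = 16
f(3) = mul(f(2), 2) = mul(16, 2) = 32
f(4) = mul(f(3), 2) = mul(32, 2) = 64
f(5) = mul(f(4), 2) = mul(64, 2) = 128
f(6) = mul(f(5), 2) = mul(128, 2) = 256
f(7) = mul(f(6), 2) = mul(256, 2) = 512
f(8) = mul(f(7), 2) = mul(512, 2) = 1024


1024


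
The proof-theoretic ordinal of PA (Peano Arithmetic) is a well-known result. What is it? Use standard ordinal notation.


The proof-theoretic ordinal of PA (Peano Arithmetic) is a standard result in ordinal analysis.
This ordinal is the supremum of order types of primitive recursive well-orderings
that the theory can prove to be well-ordered.
For PA (Peano Arithmetic), the proof-theoretic ordinal is epsilon_0.

epsilon_0


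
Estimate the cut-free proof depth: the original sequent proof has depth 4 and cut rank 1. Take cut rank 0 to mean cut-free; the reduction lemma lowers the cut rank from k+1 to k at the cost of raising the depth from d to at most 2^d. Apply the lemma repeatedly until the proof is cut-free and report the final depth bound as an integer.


Each rank reduction sends depth d to at most 2^d; cut rank r needs r reductions.
2_0(4) = 4
2_1(4) = 2^4 = 16
Cut-free depth bound = 16

16


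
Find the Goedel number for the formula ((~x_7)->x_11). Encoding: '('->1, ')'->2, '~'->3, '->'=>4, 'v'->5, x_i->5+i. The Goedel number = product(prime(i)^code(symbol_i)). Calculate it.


Formula: ((~x_7)->x_11)
Symbol codes: [1, 1, 3, 12, 2, 4, 16, 2]
Primes: [2, 3, 5, 7, 11, 13, 17, 19]
p_1^1 = 2^1 = 2
p_2^1 = 3^1 = 3
p_3^3 = 5^3 = 125
p_4^12 = 7^12 = 13841287201
p_5^2 = 11^2 = 121
p_6^4 = 13^4 = 28561
p_7^16 = 17^16 = 48661191875666868481
p_8^2 = 19^2 = 361
Product = 630211707824691278564161298992605218940750

630211707824691278564161298992605218940750


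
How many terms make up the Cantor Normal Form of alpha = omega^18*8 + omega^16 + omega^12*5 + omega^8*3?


CNF: omega^18*8 + omega^16 + omega^12*5 + omega^8*3
Count the summands separated by '+':
  term 1: omega^18*8
  term 2: omega^16
  term 3: omega^12*5
  term 4: omega^8*3
Total terms = 4

4


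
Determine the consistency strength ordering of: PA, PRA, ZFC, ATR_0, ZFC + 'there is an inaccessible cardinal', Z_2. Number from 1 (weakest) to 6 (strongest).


Ordering by consistency strength:
1. PRA
2. PA
3. ATR_0
4. Z_2
5. ZFC
6. ZFC + 'there is an inaccessible cardinal'


PA=2, PRA=1, ZFC=5, ATR_0=3, ZFC + 'there is an inaccessible cardinal'=6, Z_2=4


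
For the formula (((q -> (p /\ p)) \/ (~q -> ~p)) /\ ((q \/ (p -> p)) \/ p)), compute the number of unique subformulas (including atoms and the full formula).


Formula: (((q -> (p /\ p)) \/ (~q -> ~p)) /\ ((q \/ (p -> p)) \/ p))
Subformulas found:
  1. q
  2. p
  3. ~p
  4. ~q
  5. (p -> p)
  6. (p /\ p)
  7. (~q -> ~p)
  8. (q -> (p /\ p))
  9. (q \/ (p -> p))
  10. ((q \/ (p -> p)) \/ p)
  11. ((q -> (p /\ p)) \/ (~q -> ~p))
  12. (((q -> (p /\ p)) \/ (~q -> ~p)) /\ ((q \/ (p -> p)) \/ p))
Total distinct subformulas = 12

12


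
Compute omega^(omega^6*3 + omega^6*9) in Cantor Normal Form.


omega^(omega^6*3 + omega^6*9):
Both terms of the exponent have the same exponent 6, so they merge: omega^6*3 + omega^6*9 = omega^6*(3+9) = omega^6*12.
omega raised to a CNF ordinal is a single CNF term: Result = omega^(omega^6*12)

omega^(omega^6*12)


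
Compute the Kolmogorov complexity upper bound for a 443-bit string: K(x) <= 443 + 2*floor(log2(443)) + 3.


floor(log2(443)) = 8
2 * 8 = 16
K(x) <= 443 + 16 + 3 = 462

462


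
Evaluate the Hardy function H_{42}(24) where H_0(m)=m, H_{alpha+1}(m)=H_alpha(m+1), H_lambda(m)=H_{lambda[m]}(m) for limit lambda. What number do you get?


H_42(24):
For finite ordinals k, H_k(n) = n + k (each successor step adds 1).
H_42(24) = 24 + 42 = 66

66


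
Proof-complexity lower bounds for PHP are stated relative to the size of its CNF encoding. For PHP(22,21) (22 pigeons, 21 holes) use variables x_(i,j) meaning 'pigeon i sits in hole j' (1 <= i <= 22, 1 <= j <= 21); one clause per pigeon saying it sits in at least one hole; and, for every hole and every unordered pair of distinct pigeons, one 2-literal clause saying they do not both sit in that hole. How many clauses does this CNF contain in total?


PHP(22,21): 22 pigeons, 21 holes, 22*21 = 462 variables.
- pigeon clauses: one per pigeon -> 22 clauses
- hole clauses: 21 holes * C(22,2) = 21 * 231 -> 4851 clauses
Total clauses = 22 + 4851 = 4873

4873


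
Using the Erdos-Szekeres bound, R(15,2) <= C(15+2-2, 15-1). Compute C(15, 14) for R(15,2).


R(15,2) <= C(15+2-2, 15-1) = C(15, 14)
C(15, 14) = 15! / (14! * 1!)
= 15

15


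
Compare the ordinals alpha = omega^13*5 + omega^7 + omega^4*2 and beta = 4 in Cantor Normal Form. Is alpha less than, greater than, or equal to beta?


Compare term by term from highest exponent:
alpha = omega^13*5 + omega^7 + omega^4*2
beta = 4
Term 1: alpha has omega^13*5, beta has omega^0*4
Term 2: alpha has omega^7*1, beta has omega^0*0
Term 3: alpha has omega^4*2, beta has omega^0*0
Result: alpha > beta

alpha > beta


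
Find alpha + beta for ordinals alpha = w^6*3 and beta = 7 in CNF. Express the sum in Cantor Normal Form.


Ordinal addition w^6*3 + 7:
Leading exponent of alpha (6) > leading exponent of beta (0).
Since alpha's term has higher exponent than beta's leading term,
the sum is simply alpha followed by beta.
Result = w^6*3 + 7

w^6*3 + 7


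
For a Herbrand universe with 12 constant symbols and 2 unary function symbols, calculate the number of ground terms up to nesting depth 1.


Herbrand terms by depth:
Depth 0: 12 constants
Depth 1: 24 new terms (running total: 36)
Total distinct ground terms = 36

36


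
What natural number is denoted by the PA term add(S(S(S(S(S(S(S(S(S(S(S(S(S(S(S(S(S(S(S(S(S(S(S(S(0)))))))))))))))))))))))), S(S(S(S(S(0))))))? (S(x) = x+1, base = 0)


add(S^24(0), S^5(0)):
S^24(0) = 24
S^5(0) = 5
24 + 5 = 29

29


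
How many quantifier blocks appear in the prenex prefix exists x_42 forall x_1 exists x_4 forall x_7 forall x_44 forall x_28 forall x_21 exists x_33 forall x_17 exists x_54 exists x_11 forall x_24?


Alternations = 7.
Blocks = alternations + 1 = 8

8


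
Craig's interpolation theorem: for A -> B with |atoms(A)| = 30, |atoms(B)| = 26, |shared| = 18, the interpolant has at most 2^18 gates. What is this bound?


Shared atoms = 18
Craig interpolant size bound = 2^18
= 262144

262144


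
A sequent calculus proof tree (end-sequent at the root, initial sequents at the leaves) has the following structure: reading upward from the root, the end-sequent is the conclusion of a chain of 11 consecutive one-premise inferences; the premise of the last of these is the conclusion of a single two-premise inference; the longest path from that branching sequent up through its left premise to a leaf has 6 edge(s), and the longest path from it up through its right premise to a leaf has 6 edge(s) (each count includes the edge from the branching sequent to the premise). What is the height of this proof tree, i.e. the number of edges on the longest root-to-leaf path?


Longest path through the left premise: 6 edges (measured from the branching sequent)
Longest path through the right premise: 6 edges
Height of the subtree rooted at the branching sequent: max(6, 6) = 6
The branching sequent sits 11 edges above the root (the chain of one-premise inferences), so height = 6 + 11 = 17

17


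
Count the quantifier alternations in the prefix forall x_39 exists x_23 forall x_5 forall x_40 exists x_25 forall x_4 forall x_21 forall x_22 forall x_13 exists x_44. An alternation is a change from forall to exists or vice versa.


Walk the prefix and count type changes:
  position 1: forall -> exists <-- alternation
  position 2: exists -> forall <-- alternation
  position 3: forall -> forall
  position 4: forall -> exists <-- alternation
  position 5: exists -> forall <-- alternation
  position 6: forall -> forall
  position 7: forall -> forall
  position 8: forall -> forall
  position 9: forall -> exists <-- alternation
Total alternations = 5

5


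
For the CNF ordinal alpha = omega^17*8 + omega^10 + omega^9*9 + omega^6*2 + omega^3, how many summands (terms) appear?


CNF: omega^17*8 + omega^10 + omega^9*9 + omega^6*2 + omega^3
Count the summands separated by '+':
  term 1: omega^17*8
  term 2: omega^10
  term 3: omega^9*9
  term 4: omega^6*2
  term 5: omega^3
Total terms = 5

5


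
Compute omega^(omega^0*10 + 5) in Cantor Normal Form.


omega^(omega^0*10 + 5):
omega^0 = 1, so the exponent is 10 + 5 = 15 (finite ordinal addition).
Result = omega^15, already a single CNF term.

omega^15


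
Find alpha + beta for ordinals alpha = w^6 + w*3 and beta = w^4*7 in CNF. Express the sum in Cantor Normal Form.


Ordinal addition (w^6 + w*3) + w^4*7:
alpha's leading term has exponent 6 > beta's exponent 4, so it survives.
alpha's tail term has exponent 1 < beta's exponent 4, so it is absorbed by beta.
In ordinal addition, any term followed by a strictly larger-exponent term is absorbed.
Result = w^6 + w^4*7

w^6 + w^4*7


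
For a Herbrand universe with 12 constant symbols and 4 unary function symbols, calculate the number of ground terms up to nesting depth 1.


Herbrand terms by depth:
Depth 0: 12 constants
Depth 1: 48 new terms (running total: 60)
Total distinct ground terms = 60

60


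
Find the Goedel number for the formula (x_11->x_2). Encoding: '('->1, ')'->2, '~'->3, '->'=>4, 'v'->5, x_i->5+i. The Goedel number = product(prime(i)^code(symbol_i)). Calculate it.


Formula: (x_11->x_2)
Symbol codes: [1, 16, 4, 7, 2]
Primes: [2, 3, 5, 7, 11]
p_1^1 = 2^1 = 2
p_2^16 = 3^16 = 43046721
p_3^4 = 5^4 = 625
p_4^7 = 7^7 = 823543
p_5^2 = 11^2 = 121
Product = 5361937395066078750

5361937395066078750
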